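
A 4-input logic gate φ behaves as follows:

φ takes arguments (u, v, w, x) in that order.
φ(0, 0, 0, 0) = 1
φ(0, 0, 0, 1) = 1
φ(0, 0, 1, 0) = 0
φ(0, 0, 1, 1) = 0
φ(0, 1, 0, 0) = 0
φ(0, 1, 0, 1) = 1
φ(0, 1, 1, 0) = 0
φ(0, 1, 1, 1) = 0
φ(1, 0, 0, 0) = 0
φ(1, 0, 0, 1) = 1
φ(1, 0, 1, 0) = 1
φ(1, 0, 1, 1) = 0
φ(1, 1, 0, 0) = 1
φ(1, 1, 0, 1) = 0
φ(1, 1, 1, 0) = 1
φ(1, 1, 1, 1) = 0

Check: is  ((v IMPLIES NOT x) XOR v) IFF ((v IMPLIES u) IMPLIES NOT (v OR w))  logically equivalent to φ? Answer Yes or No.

No

Evaluate ((v IMPLIES NOT x) XOR v) IFF ((v IMPLIES u) IMPLIES NOT (v OR w)) on each row and compare to φ:
  u=0, v=0, w=0, x=0: formula gives 1, φ = 1 ✓
  u=0, v=0, w=0, x=1: formula gives 1, φ = 1 ✓
  u=0, v=0, w=1, x=0: formula gives 0, φ = 0 ✓
  u=0, v=0, w=1, x=1: formula gives 0, φ = 0 ✓
  …
  u=0, v=1, w=1, x=1: formula gives 1, but φ = 0 ✗
Row (0,1,1,1) is a counterexample, so the formula is not equivalent to φ.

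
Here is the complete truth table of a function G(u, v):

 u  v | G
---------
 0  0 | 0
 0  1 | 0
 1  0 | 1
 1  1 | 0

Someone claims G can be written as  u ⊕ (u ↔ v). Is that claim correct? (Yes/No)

No

Check the formula against G row by row:
  u=0, v=0: formula gives 1, but G = 0 ✗
Row (0,0) is a counterexample, so the formula is not equivalent to G.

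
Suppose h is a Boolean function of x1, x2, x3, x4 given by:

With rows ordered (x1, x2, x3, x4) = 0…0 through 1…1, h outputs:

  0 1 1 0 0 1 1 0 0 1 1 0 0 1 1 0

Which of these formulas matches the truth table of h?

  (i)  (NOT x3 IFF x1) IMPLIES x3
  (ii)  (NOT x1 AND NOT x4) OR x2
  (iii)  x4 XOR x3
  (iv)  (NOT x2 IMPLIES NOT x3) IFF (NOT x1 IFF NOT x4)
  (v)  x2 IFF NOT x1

(i): at (0,0,0,0) it gives 1, but h = 0 — eliminated.
(ii): at (0,0,0,0) it gives 1, but h = 0 — eliminated.
(iv): at (0,0,0,0) it gives 1, but h = 0 — eliminated.
(v): at (0,0,0,1) it gives 0, but h = 1 — eliminated.
(iii) is the remaining candidate, and it agrees with h on all 16 inputs.

iii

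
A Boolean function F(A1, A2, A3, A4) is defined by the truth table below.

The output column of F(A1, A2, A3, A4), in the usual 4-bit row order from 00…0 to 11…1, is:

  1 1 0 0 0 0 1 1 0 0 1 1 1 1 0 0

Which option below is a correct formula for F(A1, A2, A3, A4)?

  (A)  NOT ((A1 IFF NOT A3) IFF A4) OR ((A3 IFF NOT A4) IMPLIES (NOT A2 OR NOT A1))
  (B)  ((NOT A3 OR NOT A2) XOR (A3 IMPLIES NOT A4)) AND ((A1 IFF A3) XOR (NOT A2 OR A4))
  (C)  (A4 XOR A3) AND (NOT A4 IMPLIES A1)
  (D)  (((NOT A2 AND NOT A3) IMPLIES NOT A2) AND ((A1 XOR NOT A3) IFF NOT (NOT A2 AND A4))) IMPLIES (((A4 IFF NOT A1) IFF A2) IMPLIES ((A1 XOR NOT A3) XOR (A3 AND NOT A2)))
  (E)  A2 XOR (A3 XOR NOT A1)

(A): at (0,0,1,0) it gives 1, but F = 0 — eliminated.
(B): at (0,0,0,0) it gives 0, but F = 1 — eliminated.
(C): at (0,0,0,0) it gives 0, but F = 1 — eliminated.
(D): at (0,0,1,0) it gives 1, but F = 0 — eliminated.
That leaves (E). Evaluating it on every row reproduces the table of F exactly.

E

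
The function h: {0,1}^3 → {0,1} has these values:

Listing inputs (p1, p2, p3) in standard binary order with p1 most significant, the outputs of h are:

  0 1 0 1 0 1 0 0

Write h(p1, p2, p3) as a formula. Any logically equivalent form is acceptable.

h=1 on 3 inputs: (0,0,1), (0,1,1), (1,0,1). Reading each as a conjunction of literals (¬p1·¬p2·p3, ¬p1·p2·p3, p1·¬p2·p3) and taking the OR gives the canonical DNF.

h(p1, p2, p3) = (((¬p1 ∧ ¬p2) ∧ p3) ∨ ((¬p1 ∧ p2) ∧ p3)) ∨ ((p1 ∧ ¬p2) ∧ p3)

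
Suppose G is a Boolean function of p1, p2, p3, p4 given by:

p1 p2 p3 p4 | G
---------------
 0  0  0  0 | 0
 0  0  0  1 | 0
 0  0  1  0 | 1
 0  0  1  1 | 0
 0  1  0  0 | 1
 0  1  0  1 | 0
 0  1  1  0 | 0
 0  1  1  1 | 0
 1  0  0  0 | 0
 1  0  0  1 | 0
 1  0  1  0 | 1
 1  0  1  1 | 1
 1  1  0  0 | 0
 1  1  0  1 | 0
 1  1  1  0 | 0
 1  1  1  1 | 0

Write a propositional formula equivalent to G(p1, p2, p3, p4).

G(p1, p2, p3, p4) = (((((¬p1 ∧ ¬p2) ∧ p3) ∧ ¬p4) ∨ (((¬p1 ∧ p2) ∧ ¬p3) ∧ ¬p4)) ∨ (((p1 ∧ ¬p2) ∧ p3) ∧ ¬p4)) ∨ (((p1 ∧ ¬p2) ∧ p3) ∧ p4)

G=1 on 4 inputs: (0,0,1,0), (0,1,0,0), (1,0,1,0), (1,0,1,1). Reading each as a conjunction of literals (¬p1·¬p2·p3·¬p4, ¬p1·p2·¬p3·¬p4, p1·¬p2·p3·¬p4, p1·¬p2·p3·p4) and taking the OR gives the canonical DNF.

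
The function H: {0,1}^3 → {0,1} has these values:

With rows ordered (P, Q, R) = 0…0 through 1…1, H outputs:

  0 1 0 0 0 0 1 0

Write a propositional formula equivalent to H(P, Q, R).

H(P, Q, R) = ((~P & ~Q) & R) | ((P & Q) & ~R)

The 1-rows are (0,0,1), (1,1,0). Each contributes one minterm — ¬P·¬Q·R; P·Q·¬R — and their disjunction is a sum-of-products form of H.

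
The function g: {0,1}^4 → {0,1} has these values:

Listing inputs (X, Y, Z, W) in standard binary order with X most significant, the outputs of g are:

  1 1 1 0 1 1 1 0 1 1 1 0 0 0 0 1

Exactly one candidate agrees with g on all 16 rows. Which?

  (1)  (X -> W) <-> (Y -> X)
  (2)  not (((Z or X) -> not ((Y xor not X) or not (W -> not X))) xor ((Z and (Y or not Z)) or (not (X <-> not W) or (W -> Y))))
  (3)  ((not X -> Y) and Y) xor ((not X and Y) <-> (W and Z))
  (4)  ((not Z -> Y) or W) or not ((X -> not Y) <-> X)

(1) disagrees with g on (0,0,1,1) (formula → 1, table → 0); rule it out.
(2) disagrees with g on (0,0,0,1) (formula → 0, table → 1); rule it out.
(4) disagrees with g on (0,0,1,1) (formula → 1, table → 0); rule it out.
(3) is the remaining candidate, and it agrees with g on all 16 inputs.

3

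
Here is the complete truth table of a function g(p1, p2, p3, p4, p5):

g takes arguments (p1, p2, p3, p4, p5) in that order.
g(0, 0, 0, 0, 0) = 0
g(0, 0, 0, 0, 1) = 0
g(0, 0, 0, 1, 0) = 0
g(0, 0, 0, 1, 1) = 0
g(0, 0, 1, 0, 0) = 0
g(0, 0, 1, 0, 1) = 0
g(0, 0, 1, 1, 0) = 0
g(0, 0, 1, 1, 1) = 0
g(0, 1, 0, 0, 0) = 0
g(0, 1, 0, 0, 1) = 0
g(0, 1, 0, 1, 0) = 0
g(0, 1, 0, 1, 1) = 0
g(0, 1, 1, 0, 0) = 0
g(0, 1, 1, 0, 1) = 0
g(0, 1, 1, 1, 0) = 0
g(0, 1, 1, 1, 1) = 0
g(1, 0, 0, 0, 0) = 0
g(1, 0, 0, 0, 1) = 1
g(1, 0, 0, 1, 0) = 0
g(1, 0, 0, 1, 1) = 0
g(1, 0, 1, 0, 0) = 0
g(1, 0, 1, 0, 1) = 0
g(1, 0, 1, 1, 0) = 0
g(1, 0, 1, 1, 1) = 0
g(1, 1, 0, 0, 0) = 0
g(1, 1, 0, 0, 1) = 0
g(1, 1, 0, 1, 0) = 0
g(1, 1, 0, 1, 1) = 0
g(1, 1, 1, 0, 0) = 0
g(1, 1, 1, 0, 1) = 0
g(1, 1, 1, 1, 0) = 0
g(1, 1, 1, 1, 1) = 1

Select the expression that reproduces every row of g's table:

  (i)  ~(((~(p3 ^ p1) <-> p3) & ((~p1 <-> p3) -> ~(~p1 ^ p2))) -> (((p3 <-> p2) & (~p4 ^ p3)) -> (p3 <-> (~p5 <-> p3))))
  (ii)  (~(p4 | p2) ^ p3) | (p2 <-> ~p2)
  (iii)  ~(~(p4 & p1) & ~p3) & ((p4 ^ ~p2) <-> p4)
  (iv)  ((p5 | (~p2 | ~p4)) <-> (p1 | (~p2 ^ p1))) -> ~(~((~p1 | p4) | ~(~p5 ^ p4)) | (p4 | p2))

(ii) disagrees with g on (0,0,0,0,0) (formula → 1, table → 0); rule it out.
(iii) disagrees with g on (0,1,1,0,0) (formula → 1, table → 0); rule it out.
(iv) disagrees with g on (0,0,0,0,0) (formula → 1, table → 0); rule it out.
Only (i) survives; checking it on all 32 rows confirms it matches g.

i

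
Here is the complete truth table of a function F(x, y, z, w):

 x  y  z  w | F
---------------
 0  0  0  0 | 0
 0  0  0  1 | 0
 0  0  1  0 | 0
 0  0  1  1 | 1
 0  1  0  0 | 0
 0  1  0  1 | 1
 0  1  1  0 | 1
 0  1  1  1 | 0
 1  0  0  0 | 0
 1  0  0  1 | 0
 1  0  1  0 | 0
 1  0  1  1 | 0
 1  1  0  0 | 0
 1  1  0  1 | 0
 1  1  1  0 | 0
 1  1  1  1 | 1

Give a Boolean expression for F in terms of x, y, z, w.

Collect the rows where F=1 — (0,0,1,1), (0,1,0,1), (0,1,1,0), (1,1,1,1) — and write one minterm per row: ¬x·¬y·z·w, ¬x·y·¬z·w, ¬x·y·z·¬w, x·y·z·w. Their union (logical OR) reproduces the table exactly.

F(x, y, z, w) = (((((NOT x AND NOT y) AND z) AND w) OR (((NOT x AND y) AND NOT z) AND w)) OR (((NOT x AND y) AND z) AND NOT w)) OR (((x AND y) AND z) AND w)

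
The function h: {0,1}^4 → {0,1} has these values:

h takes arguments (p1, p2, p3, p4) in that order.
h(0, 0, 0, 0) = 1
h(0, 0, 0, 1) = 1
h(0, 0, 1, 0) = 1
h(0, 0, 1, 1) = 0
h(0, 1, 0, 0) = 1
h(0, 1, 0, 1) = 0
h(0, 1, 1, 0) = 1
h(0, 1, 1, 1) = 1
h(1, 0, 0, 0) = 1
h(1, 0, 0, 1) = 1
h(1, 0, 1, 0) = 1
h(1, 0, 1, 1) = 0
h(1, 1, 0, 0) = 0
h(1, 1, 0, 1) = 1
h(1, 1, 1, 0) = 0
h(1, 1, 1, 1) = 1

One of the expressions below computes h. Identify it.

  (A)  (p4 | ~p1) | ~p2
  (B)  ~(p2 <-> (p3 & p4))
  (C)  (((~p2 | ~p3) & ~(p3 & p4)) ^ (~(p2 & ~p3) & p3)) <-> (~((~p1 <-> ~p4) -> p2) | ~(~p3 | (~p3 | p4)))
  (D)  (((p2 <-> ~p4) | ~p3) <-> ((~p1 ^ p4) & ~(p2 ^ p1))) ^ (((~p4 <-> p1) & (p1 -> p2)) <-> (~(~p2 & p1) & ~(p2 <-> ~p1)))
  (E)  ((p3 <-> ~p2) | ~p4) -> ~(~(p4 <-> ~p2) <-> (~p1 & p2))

E

(A): at (0,0,1,1) it gives 1, but h = 0 — eliminated.
(B): at (0,0,0,0) it gives 0, but h = 1 — eliminated.
(C): at (0,0,0,1) it gives 0, but h = 1 — eliminated.
(D): at (0,0,1,0) it gives 0, but h = 1 — eliminated.
Only (E) survives; checking it on all 16 rows confirms it matches h.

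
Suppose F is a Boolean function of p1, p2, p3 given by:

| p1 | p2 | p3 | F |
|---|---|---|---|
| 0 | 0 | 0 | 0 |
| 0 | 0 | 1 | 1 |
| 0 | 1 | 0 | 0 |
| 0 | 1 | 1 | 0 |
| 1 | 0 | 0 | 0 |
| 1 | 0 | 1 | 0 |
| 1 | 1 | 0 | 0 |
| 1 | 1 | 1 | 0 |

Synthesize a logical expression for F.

F(p1, p2, p3) = (¬p1 ∧ ¬p2) ∧ p3

F is 1 on exactly one input, (0,0,1), whose minterm is ¬p1·¬p2·p3. So F is just that conjunction.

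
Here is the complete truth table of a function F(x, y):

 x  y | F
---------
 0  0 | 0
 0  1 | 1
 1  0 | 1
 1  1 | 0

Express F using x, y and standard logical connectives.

The output is 1 exactly when an odd number of inputs are 1 — the 2-way XOR (parity).

F(x, y) = x XOR y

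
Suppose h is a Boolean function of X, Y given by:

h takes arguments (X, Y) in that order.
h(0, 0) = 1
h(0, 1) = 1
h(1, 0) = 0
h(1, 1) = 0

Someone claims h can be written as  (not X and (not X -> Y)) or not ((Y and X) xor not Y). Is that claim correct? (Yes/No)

Test each input against both h and the formula:
  X=0, Y=0: formula gives 0, but h = 1 ✗
Row (0,0) is a counterexample, so the formula is not equivalent to h.

No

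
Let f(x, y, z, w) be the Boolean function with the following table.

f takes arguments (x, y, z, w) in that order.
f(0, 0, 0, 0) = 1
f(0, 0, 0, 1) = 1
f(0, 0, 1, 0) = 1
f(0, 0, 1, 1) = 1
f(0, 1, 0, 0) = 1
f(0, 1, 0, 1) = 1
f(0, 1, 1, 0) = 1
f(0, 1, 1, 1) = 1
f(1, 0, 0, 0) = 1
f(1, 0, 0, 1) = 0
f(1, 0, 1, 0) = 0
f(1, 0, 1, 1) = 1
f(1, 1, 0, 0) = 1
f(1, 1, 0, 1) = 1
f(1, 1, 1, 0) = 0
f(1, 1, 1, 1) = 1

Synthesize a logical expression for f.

f(x, y, z, w) = ~(((((x & ~y) & ~z) & w) | (((x & ~y) & z) & ~w)) | (((x & y) & z) & ~w))

There are just 3 zero rows: (1,0,0,1), (1,0,1,0), (1,1,1,0). Their minterms are x·¬y·¬z·w, x·¬y·z·¬w, x·y·z·¬w; the OR of those covers precisely the 0-outputs, and negating it yields f.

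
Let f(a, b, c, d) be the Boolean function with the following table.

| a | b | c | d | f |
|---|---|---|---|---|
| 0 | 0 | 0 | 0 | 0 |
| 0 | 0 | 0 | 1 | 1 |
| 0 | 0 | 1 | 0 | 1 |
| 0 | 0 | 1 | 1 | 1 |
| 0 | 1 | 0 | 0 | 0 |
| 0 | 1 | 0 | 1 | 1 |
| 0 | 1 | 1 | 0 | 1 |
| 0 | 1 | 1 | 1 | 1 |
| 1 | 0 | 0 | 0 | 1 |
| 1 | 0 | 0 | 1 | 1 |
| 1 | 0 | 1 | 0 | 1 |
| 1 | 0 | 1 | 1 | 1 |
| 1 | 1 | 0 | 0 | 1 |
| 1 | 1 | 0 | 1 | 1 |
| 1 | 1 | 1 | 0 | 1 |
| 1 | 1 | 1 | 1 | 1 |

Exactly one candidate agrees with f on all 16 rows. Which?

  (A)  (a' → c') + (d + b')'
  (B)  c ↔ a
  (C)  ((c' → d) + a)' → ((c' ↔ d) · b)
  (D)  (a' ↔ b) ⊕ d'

(A) disagrees with f on (0,0,0,0) (formula → 1, table → 0); rule it out.
(B) disagrees with f on (0,0,0,0) (formula → 1, table → 0); rule it out.
(D) disagrees with f on (0,0,0,0) (formula → 1, table → 0); rule it out.
(C) is the remaining candidate, and it agrees with f on all 16 inputs.

C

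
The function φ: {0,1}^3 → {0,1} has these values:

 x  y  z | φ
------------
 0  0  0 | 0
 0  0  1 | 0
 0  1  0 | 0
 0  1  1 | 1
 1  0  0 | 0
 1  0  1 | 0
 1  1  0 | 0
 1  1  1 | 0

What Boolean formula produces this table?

φ is 1 on exactly one input, (0,1,1), whose minterm is ¬x·y·z. So φ is just that conjunction.

φ(x, y, z) = (NOT x AND y) AND z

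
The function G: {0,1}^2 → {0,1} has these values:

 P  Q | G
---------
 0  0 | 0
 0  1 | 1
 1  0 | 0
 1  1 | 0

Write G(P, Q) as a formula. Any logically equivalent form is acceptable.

1 only at (0,1): NOT P AND Q.

G(P, Q) = ¬P ∧ Q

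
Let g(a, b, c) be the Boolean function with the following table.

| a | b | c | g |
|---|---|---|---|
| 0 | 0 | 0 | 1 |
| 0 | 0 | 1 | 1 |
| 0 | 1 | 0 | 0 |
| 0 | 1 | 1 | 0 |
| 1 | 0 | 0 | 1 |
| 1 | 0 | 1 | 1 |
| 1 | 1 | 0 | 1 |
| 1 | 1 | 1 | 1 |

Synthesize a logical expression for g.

g(a, b, c) = ¬(((¬a ∧ b) ∧ ¬c) ∨ ((¬a ∧ b) ∧ c))

There are just 2 zero rows: (0,1,0), (0,1,1). Their minterms are ¬a·b·¬c, ¬a·b·c; the OR of those covers precisely the 0-outputs, and negating it yields g.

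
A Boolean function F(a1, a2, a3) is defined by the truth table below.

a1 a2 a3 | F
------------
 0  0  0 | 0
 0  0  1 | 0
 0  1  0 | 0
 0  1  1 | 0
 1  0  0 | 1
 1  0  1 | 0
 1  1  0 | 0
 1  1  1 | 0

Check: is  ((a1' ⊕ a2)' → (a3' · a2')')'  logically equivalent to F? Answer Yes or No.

Yes

Test each input against both F and the formula:
  a1=0, a2=0, a3=0: formula gives 0, F = 0 ✓
  a1=0, a2=0, a3=1: formula gives 0, F = 0 ✓
  a1=0, a2=1, a3=0: formula gives 0, F = 0 ✓
  a1=0, a2=1, a3=1: formula gives 0, F = 0 ✓
  a1=1, a2=0, a3=0: formula gives 1, F = 1 ✓
  …and likewise for the remaining 3 rows.
All 8 rows match — the expression computes F exactly.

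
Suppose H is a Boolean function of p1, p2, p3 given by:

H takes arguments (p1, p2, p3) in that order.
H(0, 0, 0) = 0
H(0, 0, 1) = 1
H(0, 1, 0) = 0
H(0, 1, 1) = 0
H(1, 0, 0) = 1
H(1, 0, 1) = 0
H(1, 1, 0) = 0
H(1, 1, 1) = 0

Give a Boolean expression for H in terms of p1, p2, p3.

Collect the rows where H=1 — (0,0,1), (1,0,0) — and write one minterm per row: ¬p1·¬p2·p3, p1·¬p2·¬p3. Their union (logical OR) reproduces the table exactly.

H(p1, p2, p3) = ((NOT p1 AND NOT p2) AND p3) OR ((p1 AND NOT p2) AND NOT p3)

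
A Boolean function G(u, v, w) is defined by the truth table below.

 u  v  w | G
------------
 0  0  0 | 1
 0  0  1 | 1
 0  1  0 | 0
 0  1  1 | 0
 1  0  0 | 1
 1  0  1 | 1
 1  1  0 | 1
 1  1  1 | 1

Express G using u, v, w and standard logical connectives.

G(u, v, w) = not (((not u and v) and not w) or ((not u and v) and w))

The 0-rows are (0,1,0), (0,1,1). Take each as a conjunction (¬u·v·¬w, ¬u·v·w), form their disjunction, and complement — that gives a formula that is 1 everywhere G is.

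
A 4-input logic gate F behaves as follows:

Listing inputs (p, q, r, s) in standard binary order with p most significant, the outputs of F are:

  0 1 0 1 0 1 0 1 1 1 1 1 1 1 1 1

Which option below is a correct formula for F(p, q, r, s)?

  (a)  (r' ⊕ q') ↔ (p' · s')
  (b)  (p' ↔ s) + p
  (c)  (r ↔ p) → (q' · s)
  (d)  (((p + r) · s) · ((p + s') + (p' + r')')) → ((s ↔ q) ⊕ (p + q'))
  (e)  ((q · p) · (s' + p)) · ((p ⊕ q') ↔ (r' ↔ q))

(a) fails at (0,0,1,0): the formula yields 1, F is 0.
(c) fails at (0,0,1,0): the formula yields 1, F is 0.
(d) fails at (0,0,0,0): the formula yields 1, F is 0.
(e) fails at (0,0,0,1): the formula yields 0, F is 1.
That leaves (b). Evaluating it on every row reproduces the table of F exactly.

b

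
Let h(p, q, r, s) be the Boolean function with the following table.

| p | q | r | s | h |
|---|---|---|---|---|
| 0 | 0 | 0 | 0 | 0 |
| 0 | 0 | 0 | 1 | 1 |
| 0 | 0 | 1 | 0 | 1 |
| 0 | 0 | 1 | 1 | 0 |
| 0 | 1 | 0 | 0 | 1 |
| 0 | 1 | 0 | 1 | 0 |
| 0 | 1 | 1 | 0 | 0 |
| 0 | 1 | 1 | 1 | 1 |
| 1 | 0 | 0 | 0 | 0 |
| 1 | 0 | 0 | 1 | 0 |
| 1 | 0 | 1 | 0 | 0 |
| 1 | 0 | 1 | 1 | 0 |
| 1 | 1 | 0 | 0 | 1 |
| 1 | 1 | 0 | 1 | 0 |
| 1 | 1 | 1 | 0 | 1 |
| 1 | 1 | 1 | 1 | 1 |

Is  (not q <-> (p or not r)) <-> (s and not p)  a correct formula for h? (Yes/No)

No

Check the formula against h row by row:
  p=0, q=0, r=0, s=0: formula gives 0, h = 0 ✓
  p=0, q=0, r=0, s=1: formula gives 1, h = 1 ✓
  p=0, q=0, r=1, s=0: formula gives 1, h = 1 ✓
  p=0, q=0, r=1, s=1: formula gives 0, h = 0 ✓
  …
  p=1, q=1, r=0, s=1: formula gives 1, but h = 0 ✗
Row (1,1,0,1) is a counterexample, so the formula is not equivalent to h.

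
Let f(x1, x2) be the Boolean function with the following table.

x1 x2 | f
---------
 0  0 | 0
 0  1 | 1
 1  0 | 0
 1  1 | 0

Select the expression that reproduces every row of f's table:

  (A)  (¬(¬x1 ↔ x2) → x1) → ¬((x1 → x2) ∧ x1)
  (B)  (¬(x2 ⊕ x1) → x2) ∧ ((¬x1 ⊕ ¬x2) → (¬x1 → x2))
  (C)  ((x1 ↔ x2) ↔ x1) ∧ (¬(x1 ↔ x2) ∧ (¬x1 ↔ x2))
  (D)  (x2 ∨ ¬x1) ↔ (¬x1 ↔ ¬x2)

C

(A): at (0,0) it gives 1, but f = 0 — eliminated.
(B): at (1,0) it gives 1, but f = 0 — eliminated.
(D): at (0,0) it gives 1, but f = 0 — eliminated.
Only (C) survives; checking it on all 4 rows confirms it matches f.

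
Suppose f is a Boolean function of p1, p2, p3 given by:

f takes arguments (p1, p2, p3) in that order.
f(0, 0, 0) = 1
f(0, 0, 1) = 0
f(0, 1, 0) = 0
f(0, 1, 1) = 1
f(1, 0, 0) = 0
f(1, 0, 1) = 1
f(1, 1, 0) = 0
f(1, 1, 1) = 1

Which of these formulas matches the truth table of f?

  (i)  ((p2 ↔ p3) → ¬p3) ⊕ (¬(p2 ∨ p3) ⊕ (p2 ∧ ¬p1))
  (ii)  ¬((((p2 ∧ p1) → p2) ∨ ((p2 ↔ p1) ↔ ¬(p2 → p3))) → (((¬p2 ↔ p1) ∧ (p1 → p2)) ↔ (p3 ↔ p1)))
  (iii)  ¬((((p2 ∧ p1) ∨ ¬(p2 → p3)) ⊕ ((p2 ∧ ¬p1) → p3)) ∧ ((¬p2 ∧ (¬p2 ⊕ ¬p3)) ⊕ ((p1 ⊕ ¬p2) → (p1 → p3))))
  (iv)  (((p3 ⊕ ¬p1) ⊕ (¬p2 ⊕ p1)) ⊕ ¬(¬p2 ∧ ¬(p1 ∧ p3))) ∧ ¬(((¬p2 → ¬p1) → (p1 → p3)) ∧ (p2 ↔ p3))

(i) fails at (0,0,0): the formula yields 0, f is 1.
(iii) fails at (0,0,0): the formula yields 0, f is 1.
(iv) fails at (0,0,0): the formula yields 0, f is 1.
(ii) is the remaining candidate, and it agrees with f on all 8 inputs.

ii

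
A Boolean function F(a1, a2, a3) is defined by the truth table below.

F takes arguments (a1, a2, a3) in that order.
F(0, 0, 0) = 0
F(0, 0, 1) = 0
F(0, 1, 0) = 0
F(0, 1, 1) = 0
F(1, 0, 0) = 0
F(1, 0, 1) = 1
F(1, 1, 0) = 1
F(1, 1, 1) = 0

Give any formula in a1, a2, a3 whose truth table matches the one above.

F(a1, a2, a3) = ((a1 and not a2) and a3) or ((a1 and a2) and not a3)

The 1-rows are (1,0,1), (1,1,0). Each contributes one minterm — a1·¬a2·a3; a1·a2·¬a3 — and their disjunction is a sum-of-products form of F.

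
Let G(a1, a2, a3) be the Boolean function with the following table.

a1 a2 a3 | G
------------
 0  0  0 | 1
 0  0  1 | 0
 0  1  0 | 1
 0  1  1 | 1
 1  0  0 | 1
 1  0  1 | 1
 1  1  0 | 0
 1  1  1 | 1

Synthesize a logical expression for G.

G(a1, a2, a3) = ~(((~a1 & ~a2) & a3) | ((a1 & a2) & ~a3))

There are just 2 zero rows: (0,0,1), (1,1,0). Their minterms are ¬a1·¬a2·a3, a1·a2·¬a3; the OR of those covers precisely the 0-outputs, and negating it yields G.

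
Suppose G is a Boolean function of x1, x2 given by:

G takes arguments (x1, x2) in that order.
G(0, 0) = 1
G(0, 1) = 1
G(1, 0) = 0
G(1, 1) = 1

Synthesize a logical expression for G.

This is x1 → x2 (false only at 1,0).

G(x1, x2) = x1 -> x2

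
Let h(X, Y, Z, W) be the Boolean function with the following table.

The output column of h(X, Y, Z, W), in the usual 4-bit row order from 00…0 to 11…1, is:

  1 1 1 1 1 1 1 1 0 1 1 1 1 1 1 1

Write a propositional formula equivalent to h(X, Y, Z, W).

h(X, Y, Z, W) = (((X · Y') · Z') · W')'

h is 0 on exactly one input, (1,0,0,0), whose minterm is X·¬Y·¬Z·¬W. So h is the negation of that single conjunction.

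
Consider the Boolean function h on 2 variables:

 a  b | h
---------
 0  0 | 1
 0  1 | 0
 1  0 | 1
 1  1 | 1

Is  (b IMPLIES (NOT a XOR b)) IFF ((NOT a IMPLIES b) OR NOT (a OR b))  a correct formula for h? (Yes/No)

Evaluate (b IMPLIES (NOT a XOR b)) IFF ((NOT a IMPLIES b) OR NOT (a OR b)) on each row and compare to h:
  a=0, b=0: formula gives 1, h = 1 ✓
  a=0, b=1: formula gives 0, h = 0 ✓
  a=1, b=0: formula gives 1, h = 1 ✓
  a=1, b=1: formula gives 1, h = 1 ✓
No disagreement on any input; they are logically equivalent.

Yes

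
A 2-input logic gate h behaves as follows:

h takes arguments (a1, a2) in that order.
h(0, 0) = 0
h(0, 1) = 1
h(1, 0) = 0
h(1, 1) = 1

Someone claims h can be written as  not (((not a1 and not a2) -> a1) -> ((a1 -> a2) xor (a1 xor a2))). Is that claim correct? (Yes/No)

Check the formula against h row by row:
  a1=0, a2=0: formula gives 0, h = 0 ✓
  a1=0, a2=1: formula gives 1, h = 1 ✓
  a1=1, a2=0: formula gives 0, h = 0 ✓
  a1=1, a2=1: formula gives 0, but h = 1 ✗
Row (1,1) is a counterexample, so the formula is not equivalent to h.

No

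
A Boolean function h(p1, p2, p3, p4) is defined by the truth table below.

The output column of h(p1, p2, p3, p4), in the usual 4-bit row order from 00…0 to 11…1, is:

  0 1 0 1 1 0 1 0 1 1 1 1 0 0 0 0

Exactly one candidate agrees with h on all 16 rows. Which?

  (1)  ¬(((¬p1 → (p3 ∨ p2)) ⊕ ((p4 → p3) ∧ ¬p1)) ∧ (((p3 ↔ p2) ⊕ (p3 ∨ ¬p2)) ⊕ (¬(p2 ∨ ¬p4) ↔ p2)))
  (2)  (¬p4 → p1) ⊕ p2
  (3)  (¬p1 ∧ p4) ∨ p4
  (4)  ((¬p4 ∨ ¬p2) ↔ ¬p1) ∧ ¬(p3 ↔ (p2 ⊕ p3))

(1): at (0,0,1,0) it gives 1, but h = 0 — eliminated.
(3): at (0,1,0,0) it gives 0, but h = 1 — eliminated.
(4): at (0,0,0,1) it gives 0, but h = 1 — eliminated.
(2) is the remaining candidate, and it agrees with h on all 16 inputs.

2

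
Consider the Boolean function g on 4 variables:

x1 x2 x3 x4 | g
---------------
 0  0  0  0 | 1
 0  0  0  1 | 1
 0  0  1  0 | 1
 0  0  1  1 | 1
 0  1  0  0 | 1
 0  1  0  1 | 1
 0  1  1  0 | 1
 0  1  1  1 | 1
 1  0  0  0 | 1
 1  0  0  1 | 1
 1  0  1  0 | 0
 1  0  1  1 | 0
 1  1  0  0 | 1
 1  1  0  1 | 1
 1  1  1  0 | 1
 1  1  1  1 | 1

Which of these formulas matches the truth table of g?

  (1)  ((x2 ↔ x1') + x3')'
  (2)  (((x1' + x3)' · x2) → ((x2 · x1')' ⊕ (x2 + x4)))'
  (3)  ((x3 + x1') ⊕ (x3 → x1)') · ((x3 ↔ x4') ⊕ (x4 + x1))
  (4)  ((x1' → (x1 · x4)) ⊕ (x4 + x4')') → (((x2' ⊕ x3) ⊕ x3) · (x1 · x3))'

4

(1) fails at (0,0,0,0): the formula yields 0, g is 1.
(2) fails at (0,0,0,0): the formula yields 0, g is 1.
(3) fails at (0,0,0,0): the formula yields 0, g is 1.
(4) is the remaining candidate, and it agrees with g on all 16 inputs.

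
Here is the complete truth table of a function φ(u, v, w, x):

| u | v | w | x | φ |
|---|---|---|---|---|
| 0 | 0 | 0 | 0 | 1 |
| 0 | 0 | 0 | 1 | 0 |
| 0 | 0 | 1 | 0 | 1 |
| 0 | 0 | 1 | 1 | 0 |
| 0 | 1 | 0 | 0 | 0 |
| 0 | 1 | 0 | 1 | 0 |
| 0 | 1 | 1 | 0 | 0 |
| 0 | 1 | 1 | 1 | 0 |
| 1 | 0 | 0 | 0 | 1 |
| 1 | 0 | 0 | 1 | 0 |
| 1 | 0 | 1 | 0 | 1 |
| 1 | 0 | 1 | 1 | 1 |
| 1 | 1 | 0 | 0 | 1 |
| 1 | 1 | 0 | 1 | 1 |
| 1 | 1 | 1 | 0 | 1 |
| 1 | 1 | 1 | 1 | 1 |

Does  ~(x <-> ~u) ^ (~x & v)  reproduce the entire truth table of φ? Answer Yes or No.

Test each input against both φ and the formula:
  u=0, v=0, w=0, x=0: formula gives 1, φ = 1 ✓
  u=0, v=0, w=0, x=1: formula gives 0, φ = 0 ✓
  u=0, v=0, w=1, x=0: formula gives 1, φ = 1 ✓
  u=0, v=0, w=1, x=1: formula gives 0, φ = 0 ✓
  …
  u=1, v=0, w=0, x=0: formula gives 0, but φ = 1 ✗
A single disagreement suffices: at (1,0,0,0) they differ, so the formula does not compute φ.

No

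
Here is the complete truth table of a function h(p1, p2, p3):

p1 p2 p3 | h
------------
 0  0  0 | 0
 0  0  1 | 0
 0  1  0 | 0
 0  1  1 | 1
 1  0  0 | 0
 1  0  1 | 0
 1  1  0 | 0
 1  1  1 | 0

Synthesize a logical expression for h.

h(p1, p2, p3) = (NOT p1 AND p2) AND p3

Only row (0,1,1) gives 1. That row's minterm ¬p1·p2·p3 is h directly.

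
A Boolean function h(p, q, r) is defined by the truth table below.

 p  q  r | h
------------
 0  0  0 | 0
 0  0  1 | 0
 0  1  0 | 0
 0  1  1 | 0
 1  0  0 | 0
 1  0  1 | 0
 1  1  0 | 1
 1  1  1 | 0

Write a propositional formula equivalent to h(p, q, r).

Only row (1,1,0) gives 1. That row's minterm p·q·¬r is h directly.

h(p, q, r) = (p ∧ q) ∧ ¬r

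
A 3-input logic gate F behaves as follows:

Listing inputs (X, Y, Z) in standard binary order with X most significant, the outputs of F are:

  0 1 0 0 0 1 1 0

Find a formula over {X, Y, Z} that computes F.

F(X, Y, Z) = (((X' · Y') · Z) + ((X · Y') · Z)) + ((X · Y) · Z')

Collect the rows where F=1 — (0,0,1), (1,0,1), (1,1,0) — and write one minterm per row: ¬X·¬Y·Z, X·¬Y·Z, X·Y·¬Z. Their union (logical OR) reproduces the table exactly.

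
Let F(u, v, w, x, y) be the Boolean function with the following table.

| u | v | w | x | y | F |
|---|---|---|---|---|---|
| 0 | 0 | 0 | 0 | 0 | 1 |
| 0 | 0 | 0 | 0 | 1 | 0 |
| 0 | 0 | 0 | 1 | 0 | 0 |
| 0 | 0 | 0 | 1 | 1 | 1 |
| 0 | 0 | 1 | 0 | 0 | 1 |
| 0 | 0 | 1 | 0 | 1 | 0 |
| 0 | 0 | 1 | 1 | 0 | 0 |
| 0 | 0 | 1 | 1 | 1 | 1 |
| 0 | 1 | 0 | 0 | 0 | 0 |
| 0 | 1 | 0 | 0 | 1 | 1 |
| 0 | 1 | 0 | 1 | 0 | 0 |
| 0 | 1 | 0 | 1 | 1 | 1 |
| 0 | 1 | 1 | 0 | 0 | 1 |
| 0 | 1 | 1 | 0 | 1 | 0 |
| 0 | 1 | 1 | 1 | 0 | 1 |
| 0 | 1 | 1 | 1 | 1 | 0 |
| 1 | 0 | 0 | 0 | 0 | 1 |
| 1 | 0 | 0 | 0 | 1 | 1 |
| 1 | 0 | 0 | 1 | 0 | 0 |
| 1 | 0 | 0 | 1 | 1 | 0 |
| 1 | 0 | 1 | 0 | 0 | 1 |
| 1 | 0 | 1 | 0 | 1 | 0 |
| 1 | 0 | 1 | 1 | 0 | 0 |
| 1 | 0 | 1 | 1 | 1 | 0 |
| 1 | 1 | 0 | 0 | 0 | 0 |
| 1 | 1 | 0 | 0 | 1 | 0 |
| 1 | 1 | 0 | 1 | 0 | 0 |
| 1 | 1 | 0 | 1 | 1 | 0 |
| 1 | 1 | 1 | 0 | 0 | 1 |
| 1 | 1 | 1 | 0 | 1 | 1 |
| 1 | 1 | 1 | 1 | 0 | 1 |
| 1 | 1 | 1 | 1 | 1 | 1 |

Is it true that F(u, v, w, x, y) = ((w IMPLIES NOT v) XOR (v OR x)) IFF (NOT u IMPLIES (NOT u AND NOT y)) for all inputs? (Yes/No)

Check the formula against F row by row:
  u=0, v=0, w=0, x=0, y=0: formula gives 1, F = 1 ✓
  u=0, v=0, w=0, x=0, y=1: formula gives 0, F = 0 ✓
  u=0, v=0, w=0, x=1, y=0: formula gives 0, F = 0 ✓
  u=0, v=0, w=0, x=1, y=1: formula gives 1, F = 1 ✓
  …
  u=1, v=0, w=1, x=0, y=1: formula gives 1, but F = 0 ✗
A single disagreement suffices: at (1,0,1,0,1) they differ, so the formula does not compute F.

No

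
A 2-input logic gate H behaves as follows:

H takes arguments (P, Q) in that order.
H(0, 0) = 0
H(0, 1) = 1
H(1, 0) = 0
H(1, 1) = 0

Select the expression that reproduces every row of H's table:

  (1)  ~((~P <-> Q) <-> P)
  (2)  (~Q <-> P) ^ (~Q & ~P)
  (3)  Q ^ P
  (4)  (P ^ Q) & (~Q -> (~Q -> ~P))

(1): at (1,1) it gives 1, but H = 0 — eliminated.
(2): at (0,0) it gives 1, but H = 0 — eliminated.
(3): at (1,0) it gives 1, but H = 0 — eliminated.
That leaves (4). Evaluating it on every row reproduces the table of H exactly.

4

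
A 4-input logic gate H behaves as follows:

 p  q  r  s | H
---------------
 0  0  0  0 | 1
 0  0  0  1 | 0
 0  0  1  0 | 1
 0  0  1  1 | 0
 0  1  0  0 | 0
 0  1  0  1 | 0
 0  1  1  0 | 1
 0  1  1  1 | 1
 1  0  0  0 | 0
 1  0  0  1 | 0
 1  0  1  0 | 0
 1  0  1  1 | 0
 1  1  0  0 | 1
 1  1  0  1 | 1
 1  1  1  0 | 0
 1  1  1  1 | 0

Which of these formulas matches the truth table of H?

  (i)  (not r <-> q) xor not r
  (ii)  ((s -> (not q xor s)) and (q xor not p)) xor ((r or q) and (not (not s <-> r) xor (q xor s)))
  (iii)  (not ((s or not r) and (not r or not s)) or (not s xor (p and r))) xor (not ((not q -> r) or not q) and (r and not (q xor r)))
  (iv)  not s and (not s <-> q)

ii

(i): at (0,0,0,1) it gives 1, but H = 0 — eliminated.
(iii): at (0,0,1,1) it gives 1, but H = 0 — eliminated.
(iv): at (0,0,0,0) it gives 0, but H = 1 — eliminated.
Only (ii) survives; checking it on all 16 rows confirms it matches H.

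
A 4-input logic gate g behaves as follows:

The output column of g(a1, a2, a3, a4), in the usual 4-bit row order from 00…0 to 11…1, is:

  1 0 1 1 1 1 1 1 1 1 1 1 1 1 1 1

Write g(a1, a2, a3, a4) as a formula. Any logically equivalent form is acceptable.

g is 0 on exactly one input, (0,0,0,1), whose minterm is ¬a1·¬a2·¬a3·a4. So g is the negation of that single conjunction.

g(a1, a2, a3, a4) = ~(((~a1 & ~a2) & ~a3) & a4)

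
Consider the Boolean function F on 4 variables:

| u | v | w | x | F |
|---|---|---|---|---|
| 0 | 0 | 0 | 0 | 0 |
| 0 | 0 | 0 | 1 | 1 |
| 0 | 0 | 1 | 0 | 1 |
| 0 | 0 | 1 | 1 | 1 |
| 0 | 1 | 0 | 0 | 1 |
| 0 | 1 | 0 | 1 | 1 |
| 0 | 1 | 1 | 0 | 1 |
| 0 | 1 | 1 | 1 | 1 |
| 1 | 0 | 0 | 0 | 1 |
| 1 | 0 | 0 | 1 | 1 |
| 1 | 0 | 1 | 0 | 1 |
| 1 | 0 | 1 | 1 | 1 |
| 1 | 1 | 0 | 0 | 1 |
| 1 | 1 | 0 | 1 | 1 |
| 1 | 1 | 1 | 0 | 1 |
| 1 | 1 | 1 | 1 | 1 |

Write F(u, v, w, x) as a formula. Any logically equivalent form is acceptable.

F(u, v, w, x) = ((u OR v) OR w) OR x

The output is 1 whenever at least one input is 1 — the OR of all inputs.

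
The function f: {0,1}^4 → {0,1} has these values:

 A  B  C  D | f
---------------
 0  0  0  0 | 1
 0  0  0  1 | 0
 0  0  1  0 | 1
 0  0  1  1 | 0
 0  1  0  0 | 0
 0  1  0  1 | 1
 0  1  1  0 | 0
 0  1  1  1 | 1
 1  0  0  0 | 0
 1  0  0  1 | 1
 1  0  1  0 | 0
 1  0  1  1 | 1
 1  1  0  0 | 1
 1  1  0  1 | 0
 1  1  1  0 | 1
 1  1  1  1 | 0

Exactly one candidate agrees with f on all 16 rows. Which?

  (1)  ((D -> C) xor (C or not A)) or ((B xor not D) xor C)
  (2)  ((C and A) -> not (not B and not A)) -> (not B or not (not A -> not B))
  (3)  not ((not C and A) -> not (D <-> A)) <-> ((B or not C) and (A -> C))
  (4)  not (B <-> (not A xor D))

4

(1) fails at (0,0,0,1): the formula yields 1, f is 0.
(2) fails at (0,0,0,1): the formula yields 1, f is 0.
(3) fails at (0,0,0,0): the formula yields 0, f is 1.
That leaves (4). Evaluating it on every row reproduces the table of f exactly.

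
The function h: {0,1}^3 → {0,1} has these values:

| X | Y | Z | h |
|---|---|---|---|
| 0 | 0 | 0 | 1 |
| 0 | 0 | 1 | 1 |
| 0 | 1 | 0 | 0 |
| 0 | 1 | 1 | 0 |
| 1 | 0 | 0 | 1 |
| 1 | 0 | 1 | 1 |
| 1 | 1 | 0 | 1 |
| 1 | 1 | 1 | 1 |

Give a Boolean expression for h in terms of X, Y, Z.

h is 0 on only 2 rows — (0,1,0), (0,1,1). Writing each as a minterm (¬X·Y·¬Z, ¬X·Y·Z) and OR-ing them characterizes exactly where h=0, so h is the negation of that disjunction.

h(X, Y, Z) = NOT (((NOT X AND Y) AND NOT Z) OR ((NOT X AND Y) AND Z))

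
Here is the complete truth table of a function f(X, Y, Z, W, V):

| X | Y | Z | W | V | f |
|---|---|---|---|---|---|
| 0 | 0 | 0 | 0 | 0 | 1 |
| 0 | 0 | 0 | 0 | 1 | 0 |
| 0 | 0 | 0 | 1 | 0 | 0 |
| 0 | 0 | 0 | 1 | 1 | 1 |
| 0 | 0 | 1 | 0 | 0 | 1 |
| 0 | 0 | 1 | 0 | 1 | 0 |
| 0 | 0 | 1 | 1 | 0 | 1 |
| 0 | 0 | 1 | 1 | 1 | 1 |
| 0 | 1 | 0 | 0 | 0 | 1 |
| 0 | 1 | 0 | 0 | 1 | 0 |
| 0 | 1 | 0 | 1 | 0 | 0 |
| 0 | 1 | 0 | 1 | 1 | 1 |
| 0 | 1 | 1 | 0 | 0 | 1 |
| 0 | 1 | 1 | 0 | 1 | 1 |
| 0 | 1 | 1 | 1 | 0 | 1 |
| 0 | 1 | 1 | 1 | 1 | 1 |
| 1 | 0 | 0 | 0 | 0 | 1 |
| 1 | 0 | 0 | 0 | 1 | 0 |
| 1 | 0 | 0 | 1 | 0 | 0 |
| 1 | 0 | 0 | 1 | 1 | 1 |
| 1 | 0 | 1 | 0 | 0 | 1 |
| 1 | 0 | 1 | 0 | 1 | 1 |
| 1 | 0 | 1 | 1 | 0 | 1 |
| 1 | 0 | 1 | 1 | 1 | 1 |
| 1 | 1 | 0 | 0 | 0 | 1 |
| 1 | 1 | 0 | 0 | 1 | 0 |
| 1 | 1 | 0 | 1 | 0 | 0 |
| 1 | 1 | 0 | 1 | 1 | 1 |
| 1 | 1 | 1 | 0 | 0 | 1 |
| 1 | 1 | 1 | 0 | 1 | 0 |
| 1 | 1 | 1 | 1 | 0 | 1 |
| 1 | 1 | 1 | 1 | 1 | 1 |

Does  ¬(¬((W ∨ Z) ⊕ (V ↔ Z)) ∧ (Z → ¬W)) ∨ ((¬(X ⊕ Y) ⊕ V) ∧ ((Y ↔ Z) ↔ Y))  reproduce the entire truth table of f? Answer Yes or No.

Evaluate ¬(¬((W ∨ Z) ⊕ (V ↔ Z)) ∧ (Z → ¬W)) ∨ ((¬(X ⊕ Y) ⊕ V) ∧ ((Y ↔ Z) ↔ Y)) on each row and compare to f:
  X=0, Y=0, Z=0, W=0, V=0: formula gives 1, f = 1 ✓
  X=0, Y=0, Z=0, W=0, V=1: formula gives 0, f = 0 ✓
  X=0, Y=0, Z=0, W=1, V=0: formula gives 0, f = 0 ✓
  X=0, Y=0, Z=0, W=1, V=1: formula gives 1, f = 1 ✓
  …and likewise for the remaining 28 rows.
All 32 rows match — the expression computes f exactly.

Yes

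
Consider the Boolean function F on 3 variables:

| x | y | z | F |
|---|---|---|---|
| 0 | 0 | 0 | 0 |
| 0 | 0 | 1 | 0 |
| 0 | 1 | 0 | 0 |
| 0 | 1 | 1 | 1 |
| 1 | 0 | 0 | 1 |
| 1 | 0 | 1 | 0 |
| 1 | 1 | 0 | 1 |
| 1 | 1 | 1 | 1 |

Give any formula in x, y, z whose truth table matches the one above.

F=1 on 4 inputs: (0,1,1), (1,0,0), (1,1,0), (1,1,1). Reading each as a conjunction of literals (¬x·y·z, x·¬y·¬z, x·y·¬z, x·y·z) and taking the OR gives the canonical DNF.

F(x, y, z) = ((((¬x ∧ y) ∧ z) ∨ ((x ∧ ¬y) ∧ ¬z)) ∨ ((x ∧ y) ∧ ¬z)) ∨ ((x ∧ y) ∧ z)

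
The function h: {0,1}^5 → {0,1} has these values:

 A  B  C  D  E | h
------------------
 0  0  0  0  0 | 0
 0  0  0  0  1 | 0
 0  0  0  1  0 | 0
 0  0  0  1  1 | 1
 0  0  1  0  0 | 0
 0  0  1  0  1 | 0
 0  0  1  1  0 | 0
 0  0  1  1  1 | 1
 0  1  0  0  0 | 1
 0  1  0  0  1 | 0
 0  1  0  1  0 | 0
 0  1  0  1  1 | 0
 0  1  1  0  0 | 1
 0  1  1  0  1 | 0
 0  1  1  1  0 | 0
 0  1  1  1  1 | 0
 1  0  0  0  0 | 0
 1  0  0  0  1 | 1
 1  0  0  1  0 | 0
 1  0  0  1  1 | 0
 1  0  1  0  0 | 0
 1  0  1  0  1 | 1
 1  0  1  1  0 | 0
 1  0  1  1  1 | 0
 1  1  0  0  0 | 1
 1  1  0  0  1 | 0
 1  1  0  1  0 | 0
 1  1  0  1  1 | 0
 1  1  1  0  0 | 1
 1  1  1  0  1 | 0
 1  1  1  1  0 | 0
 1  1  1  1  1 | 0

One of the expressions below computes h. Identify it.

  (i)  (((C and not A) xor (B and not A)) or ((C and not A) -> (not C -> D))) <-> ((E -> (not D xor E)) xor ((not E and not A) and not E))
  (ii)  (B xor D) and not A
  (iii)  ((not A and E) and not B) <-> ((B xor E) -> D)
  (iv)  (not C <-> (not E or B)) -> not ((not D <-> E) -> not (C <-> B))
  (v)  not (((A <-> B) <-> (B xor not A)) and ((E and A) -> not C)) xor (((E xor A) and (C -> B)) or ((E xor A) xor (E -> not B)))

(i): at (0,1,0,0,0) it gives 0, but h = 1 — eliminated.
(ii): at (0,0,0,1,0) it gives 1, but h = 0 — eliminated.
(iv): at (0,0,0,0,1) it gives 1, but h = 0 — eliminated.
(v): at (0,0,0,0,0) it gives 1, but h = 0 — eliminated.
That leaves (iii). Evaluating it on every row reproduces the table of h exactly.

iii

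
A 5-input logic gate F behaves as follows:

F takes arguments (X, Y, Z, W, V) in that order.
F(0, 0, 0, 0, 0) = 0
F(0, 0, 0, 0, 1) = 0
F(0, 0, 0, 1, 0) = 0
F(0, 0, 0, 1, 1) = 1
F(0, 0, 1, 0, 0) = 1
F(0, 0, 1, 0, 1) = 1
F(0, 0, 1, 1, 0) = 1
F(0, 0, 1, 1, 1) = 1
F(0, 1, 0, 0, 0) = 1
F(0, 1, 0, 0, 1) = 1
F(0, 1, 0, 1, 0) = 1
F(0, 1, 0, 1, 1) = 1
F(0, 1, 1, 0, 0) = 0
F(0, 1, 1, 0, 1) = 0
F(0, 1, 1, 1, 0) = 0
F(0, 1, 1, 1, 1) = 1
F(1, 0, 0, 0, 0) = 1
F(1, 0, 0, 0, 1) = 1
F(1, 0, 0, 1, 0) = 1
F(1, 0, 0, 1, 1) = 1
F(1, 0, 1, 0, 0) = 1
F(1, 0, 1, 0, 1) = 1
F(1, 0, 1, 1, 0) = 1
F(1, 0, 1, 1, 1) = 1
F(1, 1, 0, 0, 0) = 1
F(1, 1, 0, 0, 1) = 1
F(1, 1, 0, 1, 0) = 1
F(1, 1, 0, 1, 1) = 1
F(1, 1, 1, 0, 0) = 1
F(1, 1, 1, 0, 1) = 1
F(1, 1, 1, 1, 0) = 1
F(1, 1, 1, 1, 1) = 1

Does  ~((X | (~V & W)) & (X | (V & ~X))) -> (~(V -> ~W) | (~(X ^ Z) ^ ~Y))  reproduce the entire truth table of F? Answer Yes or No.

Yes

Test each input against both F and the formula:
  X=0, Y=0, Z=0, W=0, V=0: formula gives 0, F = 0 ✓
  X=0, Y=0, Z=0, W=0, V=1: formula gives 0, F = 0 ✓
  X=0, Y=0, Z=0, W=1, V=0: formula gives 0, F = 0 ✓
  X=0, Y=0, Z=0, W=1, V=1: formula gives 1, F = 1 ✓
  … (the remaining 28 rows also agree.)
All 32 rows match — the expression computes F exactly.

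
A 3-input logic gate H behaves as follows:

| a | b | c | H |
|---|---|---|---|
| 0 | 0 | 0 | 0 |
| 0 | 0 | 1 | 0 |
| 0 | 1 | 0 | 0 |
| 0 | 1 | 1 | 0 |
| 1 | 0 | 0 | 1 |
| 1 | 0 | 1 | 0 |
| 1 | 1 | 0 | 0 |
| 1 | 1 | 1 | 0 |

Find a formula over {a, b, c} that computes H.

H(a, b, c) = (a & ~b) & ~c

Only row (1,0,0) gives 1. That row's minterm a·¬b·¬c is H directly.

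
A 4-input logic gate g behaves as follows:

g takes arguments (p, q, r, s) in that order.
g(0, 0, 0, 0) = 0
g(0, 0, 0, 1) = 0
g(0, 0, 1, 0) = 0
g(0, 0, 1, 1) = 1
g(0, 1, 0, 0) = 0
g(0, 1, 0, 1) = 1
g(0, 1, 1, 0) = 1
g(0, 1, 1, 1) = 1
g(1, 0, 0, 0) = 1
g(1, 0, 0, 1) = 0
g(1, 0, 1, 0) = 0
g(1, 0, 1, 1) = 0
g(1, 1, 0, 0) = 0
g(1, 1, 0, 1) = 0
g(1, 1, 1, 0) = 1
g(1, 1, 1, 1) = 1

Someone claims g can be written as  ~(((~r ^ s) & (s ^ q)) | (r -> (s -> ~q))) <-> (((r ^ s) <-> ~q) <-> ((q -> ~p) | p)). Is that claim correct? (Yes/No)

Test each input against both g and the formula:
  p=0, q=0, r=0, s=0: formula gives 1, but g = 0 ✗
A single disagreement suffices: at (0,0,0,0) they differ, so the formula does not compute g.

No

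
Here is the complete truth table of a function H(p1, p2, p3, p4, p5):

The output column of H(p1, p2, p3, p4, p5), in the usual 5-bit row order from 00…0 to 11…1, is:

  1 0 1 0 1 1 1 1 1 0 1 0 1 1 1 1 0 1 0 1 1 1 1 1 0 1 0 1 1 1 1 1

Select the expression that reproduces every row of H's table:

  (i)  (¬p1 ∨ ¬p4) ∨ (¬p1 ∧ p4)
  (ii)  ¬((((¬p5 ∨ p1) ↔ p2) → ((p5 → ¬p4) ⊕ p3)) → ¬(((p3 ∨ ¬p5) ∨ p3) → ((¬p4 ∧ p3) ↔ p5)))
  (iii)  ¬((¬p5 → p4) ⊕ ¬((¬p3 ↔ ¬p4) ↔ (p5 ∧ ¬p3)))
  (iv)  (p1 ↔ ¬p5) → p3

(i): at (0,0,0,0,1) it gives 1, but H = 0 — eliminated.
(ii): at (0,0,0,0,1) it gives 1, but H = 0 — eliminated.
(iii): at (0,0,0,0,0) it gives 0, but H = 1 — eliminated.
That leaves (iv). Evaluating it on every row reproduces the table of H exactly.

iv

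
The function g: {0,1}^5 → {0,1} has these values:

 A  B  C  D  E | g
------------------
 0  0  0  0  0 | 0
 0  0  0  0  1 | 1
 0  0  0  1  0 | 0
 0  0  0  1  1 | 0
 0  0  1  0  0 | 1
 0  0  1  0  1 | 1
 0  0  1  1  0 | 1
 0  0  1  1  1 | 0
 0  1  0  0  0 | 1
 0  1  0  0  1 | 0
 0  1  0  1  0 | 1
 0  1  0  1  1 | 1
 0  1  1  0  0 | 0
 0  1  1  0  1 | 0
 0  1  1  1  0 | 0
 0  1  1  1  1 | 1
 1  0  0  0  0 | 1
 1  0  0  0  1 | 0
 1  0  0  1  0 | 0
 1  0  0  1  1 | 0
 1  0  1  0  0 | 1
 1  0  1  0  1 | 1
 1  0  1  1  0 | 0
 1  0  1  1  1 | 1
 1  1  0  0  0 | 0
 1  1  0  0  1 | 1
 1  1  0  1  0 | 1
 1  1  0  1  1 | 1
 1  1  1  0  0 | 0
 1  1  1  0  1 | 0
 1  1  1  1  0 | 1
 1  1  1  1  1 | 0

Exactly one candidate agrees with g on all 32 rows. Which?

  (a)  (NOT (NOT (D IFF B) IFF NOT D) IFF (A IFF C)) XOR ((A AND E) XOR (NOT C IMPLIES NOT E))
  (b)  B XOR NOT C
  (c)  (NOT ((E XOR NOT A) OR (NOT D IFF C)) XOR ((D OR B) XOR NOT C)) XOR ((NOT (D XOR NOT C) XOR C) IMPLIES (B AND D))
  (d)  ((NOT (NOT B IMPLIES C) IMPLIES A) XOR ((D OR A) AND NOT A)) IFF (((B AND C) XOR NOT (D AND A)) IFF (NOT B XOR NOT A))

(a): at (0,0,0,1,1) it gives 1, but g = 0 — eliminated.
(b): at (0,0,0,0,0) it gives 1, but g = 0 — eliminated.
(d): at (0,0,0,0,0) it gives 1, but g = 0 — eliminated.
(c) is the remaining candidate, and it agrees with g on all 32 inputs.

c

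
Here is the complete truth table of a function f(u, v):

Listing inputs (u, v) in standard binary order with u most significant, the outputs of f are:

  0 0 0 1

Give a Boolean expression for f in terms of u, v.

f(u, v) = u and v

The output is 1 only when every input is 1 — the AND of all inputs.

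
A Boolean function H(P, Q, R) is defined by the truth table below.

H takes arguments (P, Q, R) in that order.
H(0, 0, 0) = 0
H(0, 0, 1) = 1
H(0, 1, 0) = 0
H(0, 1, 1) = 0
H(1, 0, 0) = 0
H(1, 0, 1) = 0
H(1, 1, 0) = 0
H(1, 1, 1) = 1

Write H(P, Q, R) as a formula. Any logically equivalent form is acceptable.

H=1 on 2 inputs: (0,0,1), (1,1,1). Reading each as a conjunction of literals (¬P·¬Q·R, P·Q·R) and taking the OR gives the canonical DNF.

H(P, Q, R) = ((P' · Q') · R) + ((P · Q) · R)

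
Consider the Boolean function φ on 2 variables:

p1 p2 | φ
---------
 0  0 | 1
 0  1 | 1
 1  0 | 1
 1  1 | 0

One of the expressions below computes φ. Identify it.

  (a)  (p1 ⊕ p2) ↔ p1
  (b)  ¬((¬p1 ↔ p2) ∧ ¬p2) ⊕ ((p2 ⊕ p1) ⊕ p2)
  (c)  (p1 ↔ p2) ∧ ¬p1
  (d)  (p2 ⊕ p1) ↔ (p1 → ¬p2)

b

(a) fails at (0,1): the formula yields 0, φ is 1.
(c) fails at (0,1): the formula yields 0, φ is 1.
(d) fails at (0,0): the formula yields 0, φ is 1.
Only (b) survives; checking it on all 4 rows confirms it matches φ.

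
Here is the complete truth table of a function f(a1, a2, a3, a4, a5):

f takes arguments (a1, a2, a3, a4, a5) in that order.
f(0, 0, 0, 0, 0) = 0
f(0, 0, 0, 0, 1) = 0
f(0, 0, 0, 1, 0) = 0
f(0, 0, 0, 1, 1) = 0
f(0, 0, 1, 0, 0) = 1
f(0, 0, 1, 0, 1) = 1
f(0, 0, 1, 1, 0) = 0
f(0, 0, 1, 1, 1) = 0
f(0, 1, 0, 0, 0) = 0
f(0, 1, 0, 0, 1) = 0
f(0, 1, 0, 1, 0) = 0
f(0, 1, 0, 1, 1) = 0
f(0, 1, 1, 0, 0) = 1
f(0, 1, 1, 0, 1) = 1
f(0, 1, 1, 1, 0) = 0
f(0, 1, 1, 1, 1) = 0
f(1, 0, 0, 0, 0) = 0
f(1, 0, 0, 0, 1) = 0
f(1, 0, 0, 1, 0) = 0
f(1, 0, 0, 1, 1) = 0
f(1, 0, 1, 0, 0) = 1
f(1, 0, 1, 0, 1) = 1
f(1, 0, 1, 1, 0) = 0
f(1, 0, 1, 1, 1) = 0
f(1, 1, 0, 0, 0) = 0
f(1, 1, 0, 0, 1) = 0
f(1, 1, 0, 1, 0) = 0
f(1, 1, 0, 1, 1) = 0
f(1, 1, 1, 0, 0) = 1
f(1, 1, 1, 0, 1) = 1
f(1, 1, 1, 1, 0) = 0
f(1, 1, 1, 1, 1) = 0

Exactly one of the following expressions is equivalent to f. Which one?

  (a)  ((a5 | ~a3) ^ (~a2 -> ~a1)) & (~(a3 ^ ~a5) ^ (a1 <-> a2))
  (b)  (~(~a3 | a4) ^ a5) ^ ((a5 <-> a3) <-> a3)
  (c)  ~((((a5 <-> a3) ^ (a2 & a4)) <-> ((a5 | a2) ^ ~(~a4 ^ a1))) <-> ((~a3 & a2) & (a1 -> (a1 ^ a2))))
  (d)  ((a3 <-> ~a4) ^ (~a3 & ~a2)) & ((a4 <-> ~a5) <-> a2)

b

(a): at (0,0,1,0,0) it gives 0, but f = 1 — eliminated.
(c): at (0,0,0,1,0) it gives 1, but f = 0 — eliminated.
(d): at (0,0,0,0,0) it gives 1, but f = 0 — eliminated.
Only (b) survives; checking it on all 32 rows confirms it matches f.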